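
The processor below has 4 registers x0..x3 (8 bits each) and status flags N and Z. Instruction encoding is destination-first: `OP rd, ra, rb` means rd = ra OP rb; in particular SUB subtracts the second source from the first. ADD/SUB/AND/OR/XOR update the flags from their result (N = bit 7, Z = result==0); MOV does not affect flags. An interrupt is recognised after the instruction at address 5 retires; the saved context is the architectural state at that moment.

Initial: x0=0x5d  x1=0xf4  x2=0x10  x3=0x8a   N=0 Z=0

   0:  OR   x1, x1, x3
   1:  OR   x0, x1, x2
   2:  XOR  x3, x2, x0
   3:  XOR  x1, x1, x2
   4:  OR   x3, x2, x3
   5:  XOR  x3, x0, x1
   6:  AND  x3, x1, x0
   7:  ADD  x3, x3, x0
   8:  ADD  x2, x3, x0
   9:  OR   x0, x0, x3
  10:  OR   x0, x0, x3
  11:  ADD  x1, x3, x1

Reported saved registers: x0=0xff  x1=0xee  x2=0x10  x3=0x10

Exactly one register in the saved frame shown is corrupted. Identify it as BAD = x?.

BAD = x0

after  0: x0=0x5d x1=0xfe x2=0x10 x3=0x8a  N=1 Z=0
after  1: x0=0xfe x1=0xfe x2=0x10 x3=0x8a  N=1 Z=0
after  2: x0=0xfe x1=0xfe x2=0x10 x3=0xee  N=1 Z=0
after  3: x0=0xfe x1=0xee x2=0x10 x3=0xee  N=1 Z=0
after  4: x0=0xfe x1=0xee x2=0x10 x3=0xfe  N=1 Z=0
after  5: x0=0xfe x1=0xee x2=0x10 x3=0x10  N=0 Z=0
-- IRQ taken; context saved, return-PC = 6 --
mismatch: x0: reported 0xff vs actual 0xfe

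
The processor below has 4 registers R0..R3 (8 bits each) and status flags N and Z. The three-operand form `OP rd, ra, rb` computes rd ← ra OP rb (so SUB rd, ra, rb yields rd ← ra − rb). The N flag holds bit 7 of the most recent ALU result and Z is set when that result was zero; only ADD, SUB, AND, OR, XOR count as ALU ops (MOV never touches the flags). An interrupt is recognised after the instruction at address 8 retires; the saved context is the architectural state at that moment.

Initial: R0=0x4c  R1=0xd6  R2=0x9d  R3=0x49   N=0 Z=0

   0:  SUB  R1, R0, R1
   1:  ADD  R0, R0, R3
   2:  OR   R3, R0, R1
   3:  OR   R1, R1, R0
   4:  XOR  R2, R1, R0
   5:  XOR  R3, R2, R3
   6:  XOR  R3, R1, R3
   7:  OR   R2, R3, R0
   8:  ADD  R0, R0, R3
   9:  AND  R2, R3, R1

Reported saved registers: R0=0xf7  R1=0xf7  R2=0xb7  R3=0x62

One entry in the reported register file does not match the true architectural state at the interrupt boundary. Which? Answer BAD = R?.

BAD = R2

after  0: R0=0x4c R1=0x76 R2=0x9d R3=0x49  N=0 Z=0
after  1: R0=0x95 R1=0x76 R2=0x9d R3=0x49  N=1 Z=0
after  2: R0=0x95 R1=0x76 R2=0x9d R3=0xf7  N=1 Z=0
after  3: R0=0x95 R1=0xf7 R2=0x9d R3=0xf7  N=1 Z=0
after  4: R0=0x95 R1=0xf7 R2=0x62 R3=0xf7  N=0 Z=0
after  5: R0=0x95 R1=0xf7 R2=0x62 R3=0x95  N=1 Z=0
after  6: R0=0x95 R1=0xf7 R2=0x62 R3=0x62  N=0 Z=0
after  7: R0=0x95 R1=0xf7 R2=0xf7 R3=0x62  N=1 Z=0
after  8: R0=0xf7 R1=0xf7 R2=0xf7 R3=0x62  N=1 Z=0
-- IRQ taken; context saved, return-PC = 9 --
mismatch: R2: reported 0xb7 vs actual 0xf7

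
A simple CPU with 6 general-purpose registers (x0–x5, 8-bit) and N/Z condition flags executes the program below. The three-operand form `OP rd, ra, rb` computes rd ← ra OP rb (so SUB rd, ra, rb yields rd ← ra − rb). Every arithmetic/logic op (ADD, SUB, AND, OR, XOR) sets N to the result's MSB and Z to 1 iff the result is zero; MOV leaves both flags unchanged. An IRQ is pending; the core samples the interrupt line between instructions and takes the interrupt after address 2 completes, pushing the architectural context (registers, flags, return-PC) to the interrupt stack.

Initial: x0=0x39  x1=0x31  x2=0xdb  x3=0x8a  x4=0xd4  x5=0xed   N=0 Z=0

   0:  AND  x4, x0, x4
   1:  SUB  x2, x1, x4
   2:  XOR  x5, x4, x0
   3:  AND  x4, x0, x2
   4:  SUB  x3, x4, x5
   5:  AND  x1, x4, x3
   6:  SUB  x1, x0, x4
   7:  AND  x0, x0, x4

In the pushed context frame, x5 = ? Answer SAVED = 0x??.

after  0: x0=0x39 x1=0x31 x2=0xdb x3=0x8a x4=0x10 x5=0xed  N=0 Z=0
after  1: x0=0x39 x1=0x31 x2=0x21 x3=0x8a x4=0x10 x5=0xed  N=0 Z=0
after  2: x0=0x39 x1=0x31 x2=0x21 x3=0x8a x4=0x10 x5=0x29  N=0 Z=0
-- IRQ taken; context saved, return-PC = 3 --

SAVED = 0x29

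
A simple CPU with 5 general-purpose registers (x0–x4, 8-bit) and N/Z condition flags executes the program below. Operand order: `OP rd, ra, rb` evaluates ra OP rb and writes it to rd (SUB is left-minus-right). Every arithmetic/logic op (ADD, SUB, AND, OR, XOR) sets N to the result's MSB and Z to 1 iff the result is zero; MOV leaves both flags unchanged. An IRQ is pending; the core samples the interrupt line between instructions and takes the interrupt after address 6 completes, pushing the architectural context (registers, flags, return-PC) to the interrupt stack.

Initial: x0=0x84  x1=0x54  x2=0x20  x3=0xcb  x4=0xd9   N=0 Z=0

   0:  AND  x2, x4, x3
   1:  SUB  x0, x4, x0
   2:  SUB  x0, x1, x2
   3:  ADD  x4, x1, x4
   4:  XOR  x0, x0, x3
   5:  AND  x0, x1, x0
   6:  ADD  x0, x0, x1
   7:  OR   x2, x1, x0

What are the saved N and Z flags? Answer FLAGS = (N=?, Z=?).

FLAGS = (N=1, Z=0)

after  0: x0=0x84 x1=0x54 x2=0xc9 x3=0xcb x4=0xd9  N=1 Z=0
after  1: x0=0x55 x1=0x54 x2=0xc9 x3=0xcb x4=0xd9  N=0 Z=0
after  2: x0=0x8b x1=0x54 x2=0xc9 x3=0xcb x4=0xd9  N=1 Z=0
after  3: x0=0x8b x1=0x54 x2=0xc9 x3=0xcb x4=0x2d  N=0 Z=0
after  4: x0=0x40 x1=0x54 x2=0xc9 x3=0xcb x4=0x2d  N=0 Z=0
after  5: x0=0x40 x1=0x54 x2=0xc9 x3=0xcb x4=0x2d  N=0 Z=0
after  6: x0=0x94 x1=0x54 x2=0xc9 x3=0xcb x4=0x2d  N=1 Z=0
-- IRQ taken; context saved, return-PC = 7 --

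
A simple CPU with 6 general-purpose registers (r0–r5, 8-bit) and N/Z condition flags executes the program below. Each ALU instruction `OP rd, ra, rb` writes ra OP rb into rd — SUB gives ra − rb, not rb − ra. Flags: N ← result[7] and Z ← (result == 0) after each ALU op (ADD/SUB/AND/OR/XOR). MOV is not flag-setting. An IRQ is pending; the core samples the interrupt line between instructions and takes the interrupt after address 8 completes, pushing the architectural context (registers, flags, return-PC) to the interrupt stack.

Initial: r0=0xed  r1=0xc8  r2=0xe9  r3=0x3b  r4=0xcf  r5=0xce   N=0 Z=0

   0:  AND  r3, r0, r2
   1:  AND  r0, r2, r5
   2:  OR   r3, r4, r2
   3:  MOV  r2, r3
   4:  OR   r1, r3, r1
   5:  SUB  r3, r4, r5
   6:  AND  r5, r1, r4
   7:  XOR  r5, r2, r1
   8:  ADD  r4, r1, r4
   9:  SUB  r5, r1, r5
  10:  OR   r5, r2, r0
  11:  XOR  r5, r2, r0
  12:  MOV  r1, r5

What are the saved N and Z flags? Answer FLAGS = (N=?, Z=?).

after  0: r0=0xed r1=0xc8 r2=0xe9 r3=0xe9 r4=0xcf r5=0xce  N=1 Z=0
after  1: r0=0xc8 r1=0xc8 r2=0xe9 r3=0xe9 r4=0xcf r5=0xce  N=1 Z=0
after  2: r0=0xc8 r1=0xc8 r2=0xe9 r3=0xef r4=0xcf r5=0xce  N=1 Z=0
after  3: r0=0xc8 r1=0xc8 r2=0xef r3=0xef r4=0xcf r5=0xce  N=1 Z=0
after  4: r0=0xc8 r1=0xef r2=0xef r3=0xef r4=0xcf r5=0xce  N=1 Z=0
after  5: r0=0xc8 r1=0xef r2=0xef r3=0x01 r4=0xcf r5=0xce  N=0 Z=0
after  6: r0=0xc8 r1=0xef r2=0xef r3=0x01 r4=0xcf r5=0xcf  N=1 Z=0
after  7: r0=0xc8 r1=0xef r2=0xef r3=0x01 r4=0xcf r5=0x00  N=0 Z=1
after  8: r0=0xc8 r1=0xef r2=0xef r3=0x01 r4=0xbe r5=0x00  N=1 Z=0
-- IRQ taken; context saved, return-PC = 9 --

FLAGS = (N=1, Z=0)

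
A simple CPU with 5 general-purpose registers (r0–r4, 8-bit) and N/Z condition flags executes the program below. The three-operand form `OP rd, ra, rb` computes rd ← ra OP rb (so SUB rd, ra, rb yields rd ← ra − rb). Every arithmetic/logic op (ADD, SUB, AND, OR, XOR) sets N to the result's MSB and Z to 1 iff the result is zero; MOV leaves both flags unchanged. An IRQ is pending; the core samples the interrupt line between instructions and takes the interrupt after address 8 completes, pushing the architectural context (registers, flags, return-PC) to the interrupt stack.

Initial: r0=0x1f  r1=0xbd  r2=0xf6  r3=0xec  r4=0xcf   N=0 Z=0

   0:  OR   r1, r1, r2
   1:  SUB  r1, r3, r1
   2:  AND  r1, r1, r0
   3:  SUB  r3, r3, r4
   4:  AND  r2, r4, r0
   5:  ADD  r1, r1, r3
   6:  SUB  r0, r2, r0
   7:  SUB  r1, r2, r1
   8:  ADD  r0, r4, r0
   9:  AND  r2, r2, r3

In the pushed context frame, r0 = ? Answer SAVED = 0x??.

after  0: r0=0x1f r1=0xff r2=0xf6 r3=0xec r4=0xcf  N=1 Z=0
after  1: r0=0x1f r1=0xed r2=0xf6 r3=0xec r4=0xcf  N=1 Z=0
after  2: r0=0x1f r1=0x0d r2=0xf6 r3=0xec r4=0xcf  N=0 Z=0
after  3: r0=0x1f r1=0x0d r2=0xf6 r3=0x1d r4=0xcf  N=0 Z=0
after  4: r0=0x1f r1=0x0d r2=0x0f r3=0x1d r4=0xcf  N=0 Z=0
after  5: r0=0x1f r1=0x2a r2=0x0f r3=0x1d r4=0xcf  N=0 Z=0
after  6: r0=0xf0 r1=0x2a r2=0x0f r3=0x1d r4=0xcf  N=1 Z=0
after  7: r0=0xf0 r1=0xe5 r2=0x0f r3=0x1d r4=0xcf  N=1 Z=0
after  8: r0=0xbf r1=0xe5 r2=0x0f r3=0x1d r4=0xcf  N=1 Z=0
-- IRQ taken; context saved, return-PC = 9 --

SAVED = 0xbf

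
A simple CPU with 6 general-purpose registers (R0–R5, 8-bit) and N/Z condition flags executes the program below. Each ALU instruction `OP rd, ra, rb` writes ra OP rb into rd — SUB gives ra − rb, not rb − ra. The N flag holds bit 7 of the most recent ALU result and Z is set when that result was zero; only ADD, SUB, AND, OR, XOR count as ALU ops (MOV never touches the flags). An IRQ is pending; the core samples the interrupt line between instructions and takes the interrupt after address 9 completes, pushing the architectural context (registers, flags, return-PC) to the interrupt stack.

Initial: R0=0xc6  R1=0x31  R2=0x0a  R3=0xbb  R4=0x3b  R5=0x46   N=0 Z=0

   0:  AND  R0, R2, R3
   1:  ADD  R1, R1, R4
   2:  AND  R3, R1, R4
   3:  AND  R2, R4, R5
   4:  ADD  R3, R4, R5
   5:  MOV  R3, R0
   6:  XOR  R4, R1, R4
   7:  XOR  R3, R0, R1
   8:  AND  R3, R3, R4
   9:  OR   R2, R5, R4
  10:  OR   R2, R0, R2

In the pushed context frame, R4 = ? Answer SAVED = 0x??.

after  0: R0=0x0a R1=0x31 R2=0x0a R3=0xbb R4=0x3b R5=0x46  N=0 Z=0
after  1: R0=0x0a R1=0x6c R2=0x0a R3=0xbb R4=0x3b R5=0x46  N=0 Z=0
after  2: R0=0x0a R1=0x6c R2=0x0a R3=0x28 R4=0x3b R5=0x46  N=0 Z=0
after  3: R0=0x0a R1=0x6c R2=0x02 R3=0x28 R4=0x3b R5=0x46  N=0 Z=0
after  4: R0=0x0a R1=0x6c R2=0x02 R3=0x81 R4=0x3b R5=0x46  N=1 Z=0
after  5: R0=0x0a R1=0x6c R2=0x02 R3=0x0a R4=0x3b R5=0x46  N=1 Z=0
after  6: R0=0x0a R1=0x6c R2=0x02 R3=0x0a R4=0x57 R5=0x46  N=0 Z=0
after  7: R0=0x0a R1=0x6c R2=0x02 R3=0x66 R4=0x57 R5=0x46  N=0 Z=0
after  8: R0=0x0a R1=0x6c R2=0x02 R3=0x46 R4=0x57 R5=0x46  N=0 Z=0
after  9: R0=0x0a R1=0x6c R2=0x57 R3=0x46 R4=0x57 R5=0x46  N=0 Z=0
-- IRQ taken; context saved, return-PC = 10 --

SAVED = 0x57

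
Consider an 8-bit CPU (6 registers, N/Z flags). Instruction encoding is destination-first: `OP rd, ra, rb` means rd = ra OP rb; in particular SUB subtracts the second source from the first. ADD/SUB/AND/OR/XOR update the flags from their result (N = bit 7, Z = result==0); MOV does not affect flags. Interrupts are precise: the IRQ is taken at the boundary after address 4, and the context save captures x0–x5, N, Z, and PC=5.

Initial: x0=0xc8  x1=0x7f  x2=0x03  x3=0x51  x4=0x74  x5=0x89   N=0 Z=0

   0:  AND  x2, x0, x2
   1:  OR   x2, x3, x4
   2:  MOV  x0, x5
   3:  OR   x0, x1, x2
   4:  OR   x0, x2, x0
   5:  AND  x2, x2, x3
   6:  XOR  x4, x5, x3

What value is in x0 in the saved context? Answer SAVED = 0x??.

after  0: x0=0xc8 x1=0x7f x2=0x00 x3=0x51 x4=0x74 x5=0x89  N=0 Z=1
after  1: x0=0xc8 x1=0x7f x2=0x75 x3=0x51 x4=0x74 x5=0x89  N=0 Z=0
after  2: x0=0x89 x1=0x7f x2=0x75 x3=0x51 x4=0x74 x5=0x89  N=0 Z=0
after  3: x0=0x7f x1=0x7f x2=0x75 x3=0x51 x4=0x74 x5=0x89  N=0 Z=0
after  4: x0=0x7f x1=0x7f x2=0x75 x3=0x51 x4=0x74 x5=0x89  N=0 Z=0
-- IRQ taken; context saved, return-PC = 5 --

SAVED = 0x7f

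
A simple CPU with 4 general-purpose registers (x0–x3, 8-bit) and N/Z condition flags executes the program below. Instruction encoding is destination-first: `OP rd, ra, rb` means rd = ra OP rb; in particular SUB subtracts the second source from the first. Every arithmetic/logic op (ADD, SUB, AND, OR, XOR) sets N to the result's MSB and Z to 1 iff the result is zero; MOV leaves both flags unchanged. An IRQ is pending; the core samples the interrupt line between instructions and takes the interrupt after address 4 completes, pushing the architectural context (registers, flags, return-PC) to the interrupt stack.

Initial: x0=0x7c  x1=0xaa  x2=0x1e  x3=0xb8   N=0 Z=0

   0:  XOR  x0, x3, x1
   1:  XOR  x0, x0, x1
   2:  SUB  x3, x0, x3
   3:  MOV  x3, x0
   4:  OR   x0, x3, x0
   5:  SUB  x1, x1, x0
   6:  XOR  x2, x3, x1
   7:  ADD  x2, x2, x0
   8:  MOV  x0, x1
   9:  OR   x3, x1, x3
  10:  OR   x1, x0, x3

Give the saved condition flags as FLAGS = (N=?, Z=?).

FLAGS = (N=1, Z=0)

after  0: x0=0x12 x1=0xaa x2=0x1e x3=0xb8  N=0 Z=0
after  1: x0=0xb8 x1=0xaa x2=0x1e x3=0xb8  N=1 Z=0
after  2: x0=0xb8 x1=0xaa x2=0x1e x3=0x00  N=0 Z=1
after  3: x0=0xb8 x1=0xaa x2=0x1e x3=0xb8  N=0 Z=1
after  4: x0=0xb8 x1=0xaa x2=0x1e x3=0xb8  N=1 Z=0
-- IRQ taken; context saved, return-PC = 5 --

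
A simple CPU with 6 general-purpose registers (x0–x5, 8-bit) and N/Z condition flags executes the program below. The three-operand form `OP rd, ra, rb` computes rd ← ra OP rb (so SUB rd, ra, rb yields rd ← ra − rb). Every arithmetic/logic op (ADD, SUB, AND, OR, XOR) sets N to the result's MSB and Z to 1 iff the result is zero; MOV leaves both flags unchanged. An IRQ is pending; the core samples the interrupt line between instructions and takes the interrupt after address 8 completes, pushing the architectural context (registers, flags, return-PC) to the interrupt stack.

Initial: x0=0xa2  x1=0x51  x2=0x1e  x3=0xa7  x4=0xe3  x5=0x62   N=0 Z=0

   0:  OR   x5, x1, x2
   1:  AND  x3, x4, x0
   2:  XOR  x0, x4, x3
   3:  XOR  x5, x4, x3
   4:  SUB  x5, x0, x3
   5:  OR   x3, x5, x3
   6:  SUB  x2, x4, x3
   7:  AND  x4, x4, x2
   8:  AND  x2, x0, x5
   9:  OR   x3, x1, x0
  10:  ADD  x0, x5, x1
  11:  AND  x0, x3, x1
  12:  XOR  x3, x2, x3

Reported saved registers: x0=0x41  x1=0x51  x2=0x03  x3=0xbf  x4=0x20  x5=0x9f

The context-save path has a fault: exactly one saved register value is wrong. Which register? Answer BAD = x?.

after  0: x0=0xa2 x1=0x51 x2=0x1e x3=0xa7 x4=0xe3 x5=0x5f  N=0 Z=0
after  1: x0=0xa2 x1=0x51 x2=0x1e x3=0xa2 x4=0xe3 x5=0x5f  N=1 Z=0
after  2: x0=0x41 x1=0x51 x2=0x1e x3=0xa2 x4=0xe3 x5=0x5f  N=0 Z=0
after  3: x0=0x41 x1=0x51 x2=0x1e x3=0xa2 x4=0xe3 x5=0x41  N=0 Z=0
after  4: x0=0x41 x1=0x51 x2=0x1e x3=0xa2 x4=0xe3 x5=0x9f  N=1 Z=0
after  5: x0=0x41 x1=0x51 x2=0x1e x3=0xbf x4=0xe3 x5=0x9f  N=1 Z=0
after  6: x0=0x41 x1=0x51 x2=0x24 x3=0xbf x4=0xe3 x5=0x9f  N=0 Z=0
after  7: x0=0x41 x1=0x51 x2=0x24 x3=0xbf x4=0x20 x5=0x9f  N=0 Z=0
after  8: x0=0x41 x1=0x51 x2=0x01 x3=0xbf x4=0x20 x5=0x9f  N=0 Z=0
-- IRQ taken; context saved, return-PC = 9 --
mismatch: x2: reported 0x03 vs actual 0x01

BAD = x2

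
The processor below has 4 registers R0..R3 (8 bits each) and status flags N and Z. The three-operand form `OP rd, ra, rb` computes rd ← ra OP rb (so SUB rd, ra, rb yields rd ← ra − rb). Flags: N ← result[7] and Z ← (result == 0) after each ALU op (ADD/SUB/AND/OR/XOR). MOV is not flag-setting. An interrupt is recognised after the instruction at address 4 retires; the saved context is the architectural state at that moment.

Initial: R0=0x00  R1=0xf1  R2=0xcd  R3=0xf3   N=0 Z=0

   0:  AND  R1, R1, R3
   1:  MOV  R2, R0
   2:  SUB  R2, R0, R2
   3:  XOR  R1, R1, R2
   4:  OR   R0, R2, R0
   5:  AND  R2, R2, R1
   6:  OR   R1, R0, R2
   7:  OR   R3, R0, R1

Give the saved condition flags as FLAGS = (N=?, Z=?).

FLAGS = (N=0, Z=1)

after  0: R0=0x00 R1=0xf1 R2=0xcd R3=0xf3  N=1 Z=0
after  1: R0=0x00 R1=0xf1 R2=0x00 R3=0xf3  N=1 Z=0
after  2: R0=0x00 R1=0xf1 R2=0x00 R3=0xf3  N=0 Z=1
after  3: R0=0x00 R1=0xf1 R2=0x00 R3=0xf3  N=1 Z=0
after  4: R0=0x00 R1=0xf1 R2=0x00 R3=0xf3  N=0 Z=1
-- IRQ taken; context saved, return-PC = 5 --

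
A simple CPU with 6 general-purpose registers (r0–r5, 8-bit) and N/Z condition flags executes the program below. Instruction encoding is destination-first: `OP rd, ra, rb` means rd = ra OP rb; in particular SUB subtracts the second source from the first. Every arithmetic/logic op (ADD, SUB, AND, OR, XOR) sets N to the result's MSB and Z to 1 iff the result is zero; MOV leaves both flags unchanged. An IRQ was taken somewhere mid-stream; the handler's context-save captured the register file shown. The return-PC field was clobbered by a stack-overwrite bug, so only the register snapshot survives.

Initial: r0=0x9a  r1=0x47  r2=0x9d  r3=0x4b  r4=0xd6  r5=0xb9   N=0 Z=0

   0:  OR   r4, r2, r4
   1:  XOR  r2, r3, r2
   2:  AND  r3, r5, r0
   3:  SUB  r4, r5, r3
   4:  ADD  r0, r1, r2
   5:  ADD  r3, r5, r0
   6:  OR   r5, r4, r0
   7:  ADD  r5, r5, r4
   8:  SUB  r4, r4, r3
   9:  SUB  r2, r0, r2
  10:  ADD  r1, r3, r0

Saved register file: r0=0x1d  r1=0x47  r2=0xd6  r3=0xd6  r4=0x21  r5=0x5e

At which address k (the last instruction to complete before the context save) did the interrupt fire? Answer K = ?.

K = 7

after  0: r0=0x9a r1=0x47 r2=0x9d r3=0x4b r4=0xdf r5=0xb9  N=1 Z=0
after  1: r0=0x9a r1=0x47 r2=0xd6 r3=0x4b r4=0xdf r5=0xb9  N=1 Z=0
after  2: r0=0x9a r1=0x47 r2=0xd6 r3=0x98 r4=0xdf r5=0xb9  N=1 Z=0
after  3: r0=0x9a r1=0x47 r2=0xd6 r3=0x98 r4=0x21 r5=0xb9  N=0 Z=0
after  4: r0=0x1d r1=0x47 r2=0xd6 r3=0x98 r4=0x21 r5=0xb9  N=0 Z=0
after  5: r0=0x1d r1=0x47 r2=0xd6 r3=0xd6 r4=0x21 r5=0xb9  N=1 Z=0
after  6: r0=0x1d r1=0x47 r2=0xd6 r3=0xd6 r4=0x21 r5=0x3d  N=0 Z=0
after  7: r0=0x1d r1=0x47 r2=0xd6 r3=0xd6 r4=0x21 r5=0x5e  N=0 Z=0
-- IRQ taken; context saved, return-PC = 8 --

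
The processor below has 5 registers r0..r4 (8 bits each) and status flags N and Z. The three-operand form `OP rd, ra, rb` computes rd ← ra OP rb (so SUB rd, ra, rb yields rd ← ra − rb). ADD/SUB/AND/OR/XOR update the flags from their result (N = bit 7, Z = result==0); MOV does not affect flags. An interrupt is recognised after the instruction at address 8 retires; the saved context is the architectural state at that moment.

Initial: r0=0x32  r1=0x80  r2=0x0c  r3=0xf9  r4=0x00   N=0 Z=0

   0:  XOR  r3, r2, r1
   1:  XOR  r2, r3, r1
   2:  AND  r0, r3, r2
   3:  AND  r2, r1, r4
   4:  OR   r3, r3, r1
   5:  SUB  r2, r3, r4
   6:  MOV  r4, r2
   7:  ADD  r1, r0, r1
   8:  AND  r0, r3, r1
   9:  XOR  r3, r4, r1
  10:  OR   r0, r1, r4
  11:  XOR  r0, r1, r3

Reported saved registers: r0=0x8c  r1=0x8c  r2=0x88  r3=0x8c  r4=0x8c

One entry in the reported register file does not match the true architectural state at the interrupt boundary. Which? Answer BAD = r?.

after  0: r0=0x32 r1=0x80 r2=0x0c r3=0x8c r4=0x00  N=1 Z=0
after  1: r0=0x32 r1=0x80 r2=0x0c r3=0x8c r4=0x00  N=0 Z=0
after  2: r0=0x0c r1=0x80 r2=0x0c r3=0x8c r4=0x00  N=0 Z=0
after  3: r0=0x0c r1=0x80 r2=0x00 r3=0x8c r4=0x00  N=0 Z=1
after  4: r0=0x0c r1=0x80 r2=0x00 r3=0x8c r4=0x00  N=1 Z=0
after  5: r0=0x0c r1=0x80 r2=0x8c r3=0x8c r4=0x00  N=1 Z=0
after  6: r0=0x0c r1=0x80 r2=0x8c r3=0x8c r4=0x8c  N=1 Z=0
after  7: r0=0x0c r1=0x8c r2=0x8c r3=0x8c r4=0x8c  N=1 Z=0
after  8: r0=0x8c r1=0x8c r2=0x8c r3=0x8c r4=0x8c  N=1 Z=0
-- IRQ taken; context saved, return-PC = 9 --
mismatch: r2: reported 0x88 vs actual 0x8c

BAD = r2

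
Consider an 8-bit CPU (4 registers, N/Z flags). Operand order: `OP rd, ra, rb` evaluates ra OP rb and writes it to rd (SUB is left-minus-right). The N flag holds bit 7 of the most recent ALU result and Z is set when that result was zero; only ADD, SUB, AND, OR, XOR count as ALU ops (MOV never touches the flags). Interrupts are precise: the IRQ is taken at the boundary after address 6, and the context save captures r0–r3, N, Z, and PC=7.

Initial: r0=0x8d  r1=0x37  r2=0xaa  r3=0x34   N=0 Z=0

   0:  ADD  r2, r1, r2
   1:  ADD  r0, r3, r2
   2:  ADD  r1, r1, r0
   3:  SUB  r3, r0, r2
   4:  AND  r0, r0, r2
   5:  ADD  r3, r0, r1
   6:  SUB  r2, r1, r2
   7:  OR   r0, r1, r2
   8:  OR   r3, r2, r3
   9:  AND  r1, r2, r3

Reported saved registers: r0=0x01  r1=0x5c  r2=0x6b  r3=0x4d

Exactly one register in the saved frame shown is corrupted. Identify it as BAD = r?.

after  0: r0=0x8d r1=0x37 r2=0xe1 r3=0x34  N=1 Z=0
after  1: r0=0x15 r1=0x37 r2=0xe1 r3=0x34  N=0 Z=0
after  2: r0=0x15 r1=0x4c r2=0xe1 r3=0x34  N=0 Z=0
after  3: r0=0x15 r1=0x4c r2=0xe1 r3=0x34  N=0 Z=0
after  4: r0=0x01 r1=0x4c r2=0xe1 r3=0x34  N=0 Z=0
after  5: r0=0x01 r1=0x4c r2=0xe1 r3=0x4d  N=0 Z=0
after  6: r0=0x01 r1=0x4c r2=0x6b r3=0x4d  N=0 Z=0
-- IRQ taken; context saved, return-PC = 7 --
mismatch: r1: reported 0x5c vs actual 0x4c

BAD = r1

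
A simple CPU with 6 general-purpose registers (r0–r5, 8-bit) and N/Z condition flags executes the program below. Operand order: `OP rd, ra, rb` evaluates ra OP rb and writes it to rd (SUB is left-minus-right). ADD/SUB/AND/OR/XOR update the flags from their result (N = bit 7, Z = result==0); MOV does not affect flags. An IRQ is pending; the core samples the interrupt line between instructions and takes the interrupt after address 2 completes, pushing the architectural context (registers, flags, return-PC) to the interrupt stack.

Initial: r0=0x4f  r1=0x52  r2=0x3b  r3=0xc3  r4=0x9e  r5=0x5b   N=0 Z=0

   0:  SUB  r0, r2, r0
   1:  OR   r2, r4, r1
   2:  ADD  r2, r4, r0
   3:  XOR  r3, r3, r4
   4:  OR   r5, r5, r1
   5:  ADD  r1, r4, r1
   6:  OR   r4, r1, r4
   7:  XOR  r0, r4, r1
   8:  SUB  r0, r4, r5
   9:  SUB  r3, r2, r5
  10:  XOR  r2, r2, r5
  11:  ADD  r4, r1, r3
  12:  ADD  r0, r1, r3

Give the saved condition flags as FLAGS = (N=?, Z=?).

after  0: r0=0xec r1=0x52 r2=0x3b r3=0xc3 r4=0x9e r5=0x5b  N=1 Z=0
after  1: r0=0xec r1=0x52 r2=0xde r3=0xc3 r4=0x9e r5=0x5b  N=1 Z=0
after  2: r0=0xec r1=0x52 r2=0x8a r3=0xc3 r4=0x9e r5=0x5b  N=1 Z=0
-- IRQ taken; context saved, return-PC = 3 --

FLAGS = (N=1, Z=0)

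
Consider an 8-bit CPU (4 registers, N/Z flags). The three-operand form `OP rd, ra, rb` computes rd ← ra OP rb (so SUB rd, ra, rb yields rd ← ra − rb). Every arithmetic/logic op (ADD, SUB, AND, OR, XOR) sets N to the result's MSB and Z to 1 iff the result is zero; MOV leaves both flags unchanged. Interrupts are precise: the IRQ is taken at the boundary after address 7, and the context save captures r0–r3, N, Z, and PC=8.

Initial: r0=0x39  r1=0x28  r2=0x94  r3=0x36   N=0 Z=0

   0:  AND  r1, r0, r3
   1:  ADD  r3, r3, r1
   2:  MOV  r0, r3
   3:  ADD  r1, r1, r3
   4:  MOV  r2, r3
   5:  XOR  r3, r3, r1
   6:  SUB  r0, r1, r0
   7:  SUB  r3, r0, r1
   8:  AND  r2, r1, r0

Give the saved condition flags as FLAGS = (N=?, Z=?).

FLAGS = (N=1, Z=0)

after  0: r0=0x39 r1=0x30 r2=0x94 r3=0x36  N=0 Z=0
after  1: r0=0x39 r1=0x30 r2=0x94 r3=0x66  N=0 Z=0
after  2: r0=0x66 r1=0x30 r2=0x94 r3=0x66  N=0 Z=0
after  3: r0=0x66 r1=0x96 r2=0x94 r3=0x66  N=1 Z=0
after  4: r0=0x66 r1=0x96 r2=0x66 r3=0x66  N=1 Z=0
after  5: r0=0x66 r1=0x96 r2=0x66 r3=0xf0  N=1 Z=0
after  6: r0=0x30 r1=0x96 r2=0x66 r3=0xf0  N=0 Z=0
after  7: r0=0x30 r1=0x96 r2=0x66 r3=0x9a  N=1 Z=0
-- IRQ taken; context saved, return-PC = 8 --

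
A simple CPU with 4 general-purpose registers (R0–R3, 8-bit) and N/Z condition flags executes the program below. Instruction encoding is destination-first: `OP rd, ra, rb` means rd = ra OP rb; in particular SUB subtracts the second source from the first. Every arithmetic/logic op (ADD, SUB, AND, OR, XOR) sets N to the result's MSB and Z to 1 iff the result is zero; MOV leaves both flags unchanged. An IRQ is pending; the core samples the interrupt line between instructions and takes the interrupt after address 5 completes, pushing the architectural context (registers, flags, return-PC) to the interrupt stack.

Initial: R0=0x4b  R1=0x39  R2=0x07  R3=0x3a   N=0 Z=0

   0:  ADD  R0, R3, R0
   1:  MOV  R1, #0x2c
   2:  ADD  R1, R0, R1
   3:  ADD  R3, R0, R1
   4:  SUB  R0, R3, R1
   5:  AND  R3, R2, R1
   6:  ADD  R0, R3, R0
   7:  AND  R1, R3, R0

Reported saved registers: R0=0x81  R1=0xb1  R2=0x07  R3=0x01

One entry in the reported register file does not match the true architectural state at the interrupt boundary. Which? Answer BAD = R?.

BAD = R0

after  0: R0=0x85 R1=0x39 R2=0x07 R3=0x3a  N=1 Z=0
after  1: R0=0x85 R1=0x2c R2=0x07 R3=0x3a  N=1 Z=0
after  2: R0=0x85 R1=0xb1 R2=0x07 R3=0x3a  N=1 Z=0
after  3: R0=0x85 R1=0xb1 R2=0x07 R3=0x36  N=0 Z=0
after  4: R0=0x85 R1=0xb1 R2=0x07 R3=0x36  N=1 Z=0
after  5: R0=0x85 R1=0xb1 R2=0x07 R3=0x01  N=0 Z=0
-- IRQ taken; context saved, return-PC = 6 --
mismatch: R0: reported 0x81 vs actual 0x85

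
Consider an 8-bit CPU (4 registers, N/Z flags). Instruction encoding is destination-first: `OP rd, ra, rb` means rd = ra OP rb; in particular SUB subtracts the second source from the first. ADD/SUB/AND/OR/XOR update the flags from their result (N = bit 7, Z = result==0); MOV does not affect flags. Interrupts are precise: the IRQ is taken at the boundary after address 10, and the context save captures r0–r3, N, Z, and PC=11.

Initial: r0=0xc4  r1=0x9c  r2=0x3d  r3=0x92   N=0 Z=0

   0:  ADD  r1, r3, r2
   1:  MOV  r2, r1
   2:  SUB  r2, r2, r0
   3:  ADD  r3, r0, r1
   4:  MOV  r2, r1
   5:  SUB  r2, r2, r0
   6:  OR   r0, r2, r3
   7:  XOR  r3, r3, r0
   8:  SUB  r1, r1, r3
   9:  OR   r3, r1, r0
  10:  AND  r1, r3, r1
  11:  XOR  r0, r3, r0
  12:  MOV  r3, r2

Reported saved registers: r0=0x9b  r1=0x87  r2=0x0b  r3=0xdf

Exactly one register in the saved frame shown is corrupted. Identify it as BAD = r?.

after  0: r0=0xc4 r1=0xcf r2=0x3d r3=0x92  N=1 Z=0
after  1: r0=0xc4 r1=0xcf r2=0xcf r3=0x92  N=1 Z=0
after  2: r0=0xc4 r1=0xcf r2=0x0b r3=0x92  N=0 Z=0
after  3: r0=0xc4 r1=0xcf r2=0x0b r3=0x93  N=1 Z=0
after  4: r0=0xc4 r1=0xcf r2=0xcf r3=0x93  N=1 Z=0
after  5: r0=0xc4 r1=0xcf r2=0x0b r3=0x93  N=0 Z=0
after  6: r0=0x9b r1=0xcf r2=0x0b r3=0x93  N=1 Z=0
after  7: r0=0x9b r1=0xcf r2=0x0b r3=0x08  N=0 Z=0
after  8: r0=0x9b r1=0xc7 r2=0x0b r3=0x08  N=1 Z=0
after  9: r0=0x9b r1=0xc7 r2=0x0b r3=0xdf  N=1 Z=0
after 10: r0=0x9b r1=0xc7 r2=0x0b r3=0xdf  N=1 Z=0
-- IRQ taken; context saved, return-PC = 11 --
mismatch: r1: reported 0x87 vs actual 0xc7

BAD = r1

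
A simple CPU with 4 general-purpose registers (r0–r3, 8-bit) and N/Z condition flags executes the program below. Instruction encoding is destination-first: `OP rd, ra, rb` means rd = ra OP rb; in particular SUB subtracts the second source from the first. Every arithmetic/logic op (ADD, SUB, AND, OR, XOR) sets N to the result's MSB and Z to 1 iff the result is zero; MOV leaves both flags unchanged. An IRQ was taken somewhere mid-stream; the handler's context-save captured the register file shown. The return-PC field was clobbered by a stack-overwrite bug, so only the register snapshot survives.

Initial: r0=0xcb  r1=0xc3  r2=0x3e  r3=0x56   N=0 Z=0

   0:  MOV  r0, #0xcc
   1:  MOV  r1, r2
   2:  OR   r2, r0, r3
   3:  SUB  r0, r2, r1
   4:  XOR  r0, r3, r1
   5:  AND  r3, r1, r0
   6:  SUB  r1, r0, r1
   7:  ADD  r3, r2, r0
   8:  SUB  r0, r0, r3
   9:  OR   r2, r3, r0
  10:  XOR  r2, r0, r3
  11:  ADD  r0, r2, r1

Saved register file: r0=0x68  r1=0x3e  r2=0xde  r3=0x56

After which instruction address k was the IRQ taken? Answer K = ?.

after  0: r0=0xcc r1=0xc3 r2=0x3e r3=0x56  N=0 Z=0
after  1: r0=0xcc r1=0x3e r2=0x3e r3=0x56  N=0 Z=0
after  2: r0=0xcc r1=0x3e r2=0xde r3=0x56  N=1 Z=0
after  3: r0=0xa0 r1=0x3e r2=0xde r3=0x56  N=1 Z=0
after  4: r0=0x68 r1=0x3e r2=0xde r3=0x56  N=0 Z=0
-- IRQ taken; context saved, return-PC = 5 --

K = 4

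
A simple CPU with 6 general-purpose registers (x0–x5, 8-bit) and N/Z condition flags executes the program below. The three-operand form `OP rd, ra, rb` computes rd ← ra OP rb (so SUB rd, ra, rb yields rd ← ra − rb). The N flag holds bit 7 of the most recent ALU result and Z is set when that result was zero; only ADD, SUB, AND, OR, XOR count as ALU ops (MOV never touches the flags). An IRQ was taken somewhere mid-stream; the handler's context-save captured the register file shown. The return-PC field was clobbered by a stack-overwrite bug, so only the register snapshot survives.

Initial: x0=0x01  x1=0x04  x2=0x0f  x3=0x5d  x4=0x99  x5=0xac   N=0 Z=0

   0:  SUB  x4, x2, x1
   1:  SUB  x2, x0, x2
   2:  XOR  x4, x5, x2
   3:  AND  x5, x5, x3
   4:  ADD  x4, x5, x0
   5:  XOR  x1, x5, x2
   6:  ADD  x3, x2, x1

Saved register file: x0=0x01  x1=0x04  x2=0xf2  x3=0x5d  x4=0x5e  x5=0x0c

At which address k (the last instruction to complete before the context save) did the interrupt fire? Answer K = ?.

after  0: x0=0x01 x1=0x04 x2=0x0f x3=0x5d x4=0x0b x5=0xac  N=0 Z=0
after  1: x0=0x01 x1=0x04 x2=0xf2 x3=0x5d x4=0x0b x5=0xac  N=1 Z=0
after  2: x0=0x01 x1=0x04 x2=0xf2 x3=0x5d x4=0x5e x5=0xac  N=0 Z=0
after  3: x0=0x01 x1=0x04 x2=0xf2 x3=0x5d x4=0x5e x5=0x0c  N=0 Z=0
-- IRQ taken; context saved, return-PC = 4 --

K = 3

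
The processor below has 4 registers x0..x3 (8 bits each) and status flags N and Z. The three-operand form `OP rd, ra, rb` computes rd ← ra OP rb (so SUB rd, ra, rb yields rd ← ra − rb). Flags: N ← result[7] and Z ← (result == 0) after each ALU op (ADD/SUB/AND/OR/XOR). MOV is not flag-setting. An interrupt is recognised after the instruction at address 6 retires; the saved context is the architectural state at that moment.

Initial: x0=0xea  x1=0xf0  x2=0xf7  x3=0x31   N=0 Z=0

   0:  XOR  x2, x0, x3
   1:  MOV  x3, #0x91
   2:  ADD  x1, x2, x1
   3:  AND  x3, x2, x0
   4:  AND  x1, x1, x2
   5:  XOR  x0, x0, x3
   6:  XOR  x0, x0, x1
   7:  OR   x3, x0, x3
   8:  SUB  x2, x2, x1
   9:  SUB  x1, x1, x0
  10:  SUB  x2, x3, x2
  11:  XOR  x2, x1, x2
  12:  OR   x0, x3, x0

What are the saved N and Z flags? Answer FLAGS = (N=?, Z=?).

after  0: x0=0xea x1=0xf0 x2=0xdb x3=0x31  N=1 Z=0
after  1: x0=0xea x1=0xf0 x2=0xdb x3=0x91  N=1 Z=0
after  2: x0=0xea x1=0xcb x2=0xdb x3=0x91  N=1 Z=0
after  3: x0=0xea x1=0xcb x2=0xdb x3=0xca  N=1 Z=0
after  4: x0=0xea x1=0xcb x2=0xdb x3=0xca  N=1 Z=0
after  5: x0=0x20 x1=0xcb x2=0xdb x3=0xca  N=0 Z=0
after  6: x0=0xeb x1=0xcb x2=0xdb x3=0xca  N=1 Z=0
-- IRQ taken; context saved, return-PC = 7 --

FLAGS = (N=1, Z=0)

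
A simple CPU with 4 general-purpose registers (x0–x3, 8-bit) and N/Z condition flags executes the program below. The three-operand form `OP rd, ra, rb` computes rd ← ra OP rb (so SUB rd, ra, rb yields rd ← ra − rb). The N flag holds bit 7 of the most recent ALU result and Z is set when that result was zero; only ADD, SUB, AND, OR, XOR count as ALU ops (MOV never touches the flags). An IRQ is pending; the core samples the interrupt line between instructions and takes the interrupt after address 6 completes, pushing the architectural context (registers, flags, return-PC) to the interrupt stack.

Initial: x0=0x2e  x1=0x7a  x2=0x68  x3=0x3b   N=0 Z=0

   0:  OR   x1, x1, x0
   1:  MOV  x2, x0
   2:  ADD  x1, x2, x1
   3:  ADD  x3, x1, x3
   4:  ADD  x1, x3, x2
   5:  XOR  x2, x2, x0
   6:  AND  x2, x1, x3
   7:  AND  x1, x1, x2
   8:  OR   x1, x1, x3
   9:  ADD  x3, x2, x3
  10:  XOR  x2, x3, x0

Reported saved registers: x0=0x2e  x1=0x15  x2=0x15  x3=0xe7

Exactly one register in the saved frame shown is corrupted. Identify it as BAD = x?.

after  0: x0=0x2e x1=0x7e x2=0x68 x3=0x3b  N=0 Z=0
after  1: x0=0x2e x1=0x7e x2=0x2e x3=0x3b  N=0 Z=0
after  2: x0=0x2e x1=0xac x2=0x2e x3=0x3b  N=1 Z=0
after  3: x0=0x2e x1=0xac x2=0x2e x3=0xe7  N=1 Z=0
after  4: x0=0x2e x1=0x15 x2=0x2e x3=0xe7  N=0 Z=0
after  5: x0=0x2e x1=0x15 x2=0x00 x3=0xe7  N=0 Z=1
after  6: x0=0x2e x1=0x15 x2=0x05 x3=0xe7  N=0 Z=0
-- IRQ taken; context saved, return-PC = 7 --
mismatch: x2: reported 0x15 vs actual 0x05

BAD = x2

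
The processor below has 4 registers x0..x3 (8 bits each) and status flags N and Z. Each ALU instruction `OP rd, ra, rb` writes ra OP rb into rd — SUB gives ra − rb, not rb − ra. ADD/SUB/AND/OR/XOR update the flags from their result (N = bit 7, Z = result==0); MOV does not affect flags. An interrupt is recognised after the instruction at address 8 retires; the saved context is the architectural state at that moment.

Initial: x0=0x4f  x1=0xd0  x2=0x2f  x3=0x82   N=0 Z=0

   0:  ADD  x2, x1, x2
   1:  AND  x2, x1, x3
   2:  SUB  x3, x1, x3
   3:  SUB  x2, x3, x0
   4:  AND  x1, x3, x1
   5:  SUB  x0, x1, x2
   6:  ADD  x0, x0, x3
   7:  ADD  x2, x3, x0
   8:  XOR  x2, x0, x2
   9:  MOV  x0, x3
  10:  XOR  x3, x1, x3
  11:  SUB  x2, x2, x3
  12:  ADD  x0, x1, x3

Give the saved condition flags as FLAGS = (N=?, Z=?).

FLAGS = (N=0, Z=0)

after  0: x0=0x4f x1=0xd0 x2=0xff x3=0x82  N=1 Z=0
after  1: x0=0x4f x1=0xd0 x2=0x80 x3=0x82  N=1 Z=0
after  2: x0=0x4f x1=0xd0 x2=0x80 x3=0x4e  N=0 Z=0
after  3: x0=0x4f x1=0xd0 x2=0xff x3=0x4e  N=1 Z=0
after  4: x0=0x4f x1=0x40 x2=0xff x3=0x4e  N=0 Z=0
after  5: x0=0x41 x1=0x40 x2=0xff x3=0x4e  N=0 Z=0
after  6: x0=0x8f x1=0x40 x2=0xff x3=0x4e  N=1 Z=0
after  7: x0=0x8f x1=0x40 x2=0xdd x3=0x4e  N=1 Z=0
after  8: x0=0x8f x1=0x40 x2=0x52 x3=0x4e  N=0 Z=0
-- IRQ taken; context saved, return-PC = 9 --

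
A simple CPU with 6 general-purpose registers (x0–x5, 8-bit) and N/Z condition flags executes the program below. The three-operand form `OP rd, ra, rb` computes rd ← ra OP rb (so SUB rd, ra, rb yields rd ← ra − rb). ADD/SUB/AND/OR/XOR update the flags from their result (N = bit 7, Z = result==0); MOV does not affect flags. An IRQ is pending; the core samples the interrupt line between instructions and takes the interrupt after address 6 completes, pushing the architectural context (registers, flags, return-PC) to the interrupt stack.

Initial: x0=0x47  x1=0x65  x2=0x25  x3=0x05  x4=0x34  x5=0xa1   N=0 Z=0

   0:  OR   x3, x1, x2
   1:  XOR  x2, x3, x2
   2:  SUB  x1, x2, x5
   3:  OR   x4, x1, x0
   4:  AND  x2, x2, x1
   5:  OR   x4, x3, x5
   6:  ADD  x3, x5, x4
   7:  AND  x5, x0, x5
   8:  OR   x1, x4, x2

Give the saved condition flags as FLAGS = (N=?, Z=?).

FLAGS = (N=1, Z=0)

after  0: x0=0x47 x1=0x65 x2=0x25 x3=0x65 x4=0x34 x5=0xa1  N=0 Z=0
after  1: x0=0x47 x1=0x65 x2=0x40 x3=0x65 x4=0x34 x5=0xa1  N=0 Z=0
after  2: x0=0x47 x1=0x9f x2=0x40 x3=0x65 x4=0x34 x5=0xa1  N=1 Z=0
after  3: x0=0x47 x1=0x9f x2=0x40 x3=0x65 x4=0xdf x5=0xa1  N=1 Z=0
after  4: x0=0x47 x1=0x9f x2=0x00 x3=0x65 x4=0xdf x5=0xa1  N=0 Z=1
after  5: x0=0x47 x1=0x9f x2=0x00 x3=0x65 x4=0xe5 x5=0xa1  N=1 Z=0
after  6: x0=0x47 x1=0x9f x2=0x00 x3=0x86 x4=0xe5 x5=0xa1  N=1 Z=0
-- IRQ taken; context saved, return-PC = 7 --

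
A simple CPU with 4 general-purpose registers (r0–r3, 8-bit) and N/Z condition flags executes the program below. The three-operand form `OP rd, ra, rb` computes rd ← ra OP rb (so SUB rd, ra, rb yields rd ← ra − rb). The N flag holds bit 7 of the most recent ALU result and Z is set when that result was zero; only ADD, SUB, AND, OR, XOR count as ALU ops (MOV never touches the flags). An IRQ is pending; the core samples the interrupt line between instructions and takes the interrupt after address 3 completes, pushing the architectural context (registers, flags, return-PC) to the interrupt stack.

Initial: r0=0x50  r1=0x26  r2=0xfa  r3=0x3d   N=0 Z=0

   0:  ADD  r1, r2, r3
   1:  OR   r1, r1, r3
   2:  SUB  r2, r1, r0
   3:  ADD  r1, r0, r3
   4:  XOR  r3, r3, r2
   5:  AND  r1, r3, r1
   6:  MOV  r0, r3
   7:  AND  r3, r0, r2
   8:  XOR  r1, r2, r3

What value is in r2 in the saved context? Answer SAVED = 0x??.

after  0: r0=0x50 r1=0x37 r2=0xfa r3=0x3d  N=0 Z=0
after  1: r0=0x50 r1=0x3f r2=0xfa r3=0x3d  N=0 Z=0
after  2: r0=0x50 r1=0x3f r2=0xef r3=0x3d  N=1 Z=0
after  3: r0=0x50 r1=0x8d r2=0xef r3=0x3d  N=1 Z=0
-- IRQ taken; context saved, return-PC = 4 --

SAVED = 0xef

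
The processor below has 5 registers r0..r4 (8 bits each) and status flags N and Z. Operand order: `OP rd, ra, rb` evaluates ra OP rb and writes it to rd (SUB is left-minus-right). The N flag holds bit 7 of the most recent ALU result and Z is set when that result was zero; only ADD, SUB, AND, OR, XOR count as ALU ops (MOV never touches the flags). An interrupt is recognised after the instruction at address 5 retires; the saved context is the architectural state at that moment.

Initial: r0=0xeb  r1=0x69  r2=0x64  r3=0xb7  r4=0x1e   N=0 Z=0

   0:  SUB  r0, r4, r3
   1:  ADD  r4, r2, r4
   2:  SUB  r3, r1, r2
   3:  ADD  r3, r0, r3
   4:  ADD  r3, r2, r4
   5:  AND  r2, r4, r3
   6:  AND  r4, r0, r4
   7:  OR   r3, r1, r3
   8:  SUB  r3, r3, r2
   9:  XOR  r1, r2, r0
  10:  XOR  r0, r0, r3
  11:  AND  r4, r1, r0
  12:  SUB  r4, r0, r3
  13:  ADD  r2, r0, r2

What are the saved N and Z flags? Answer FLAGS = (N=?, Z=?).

after  0: r0=0x67 r1=0x69 r2=0x64 r3=0xb7 r4=0x1e  N=0 Z=0
after  1: r0=0x67 r1=0x69 r2=0x64 r3=0xb7 r4=0x82  N=1 Z=0
after  2: r0=0x67 r1=0x69 r2=0x64 r3=0x05 r4=0x82  N=0 Z=0
after  3: r0=0x67 r1=0x69 r2=0x64 r3=0x6c r4=0x82  N=0 Z=0
after  4: r0=0x67 r1=0x69 r2=0x64 r3=0xe6 r4=0x82  N=1 Z=0
after  5: r0=0x67 r1=0x69 r2=0x82 r3=0xe6 r4=0x82  N=1 Z=0
-- IRQ taken; context saved, return-PC = 6 --

FLAGS = (N=1, Z=0)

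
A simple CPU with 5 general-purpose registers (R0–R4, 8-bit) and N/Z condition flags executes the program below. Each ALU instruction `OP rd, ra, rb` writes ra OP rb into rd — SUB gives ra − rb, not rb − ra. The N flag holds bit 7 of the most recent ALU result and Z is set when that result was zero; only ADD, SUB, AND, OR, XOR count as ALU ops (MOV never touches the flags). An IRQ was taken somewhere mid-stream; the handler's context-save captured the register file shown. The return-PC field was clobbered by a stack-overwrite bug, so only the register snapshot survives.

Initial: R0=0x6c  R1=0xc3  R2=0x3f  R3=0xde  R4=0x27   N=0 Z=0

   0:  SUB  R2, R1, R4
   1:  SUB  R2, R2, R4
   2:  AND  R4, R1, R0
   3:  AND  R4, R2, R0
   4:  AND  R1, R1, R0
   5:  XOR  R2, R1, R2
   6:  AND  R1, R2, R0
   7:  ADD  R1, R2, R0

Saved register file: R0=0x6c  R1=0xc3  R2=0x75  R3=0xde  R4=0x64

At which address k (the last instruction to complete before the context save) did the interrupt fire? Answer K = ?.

after  0: R0=0x6c R1=0xc3 R2=0x9c R3=0xde R4=0x27  N=1 Z=0
after  1: R0=0x6c R1=0xc3 R2=0x75 R3=0xde R4=0x27  N=0 Z=0
after  2: R0=0x6c R1=0xc3 R2=0x75 R3=0xde R4=0x40  N=0 Z=0
after  3: R0=0x6c R1=0xc3 R2=0x75 R3=0xde R4=0x64  N=0 Z=0
-- IRQ taken; context saved, return-PC = 4 --

K = 3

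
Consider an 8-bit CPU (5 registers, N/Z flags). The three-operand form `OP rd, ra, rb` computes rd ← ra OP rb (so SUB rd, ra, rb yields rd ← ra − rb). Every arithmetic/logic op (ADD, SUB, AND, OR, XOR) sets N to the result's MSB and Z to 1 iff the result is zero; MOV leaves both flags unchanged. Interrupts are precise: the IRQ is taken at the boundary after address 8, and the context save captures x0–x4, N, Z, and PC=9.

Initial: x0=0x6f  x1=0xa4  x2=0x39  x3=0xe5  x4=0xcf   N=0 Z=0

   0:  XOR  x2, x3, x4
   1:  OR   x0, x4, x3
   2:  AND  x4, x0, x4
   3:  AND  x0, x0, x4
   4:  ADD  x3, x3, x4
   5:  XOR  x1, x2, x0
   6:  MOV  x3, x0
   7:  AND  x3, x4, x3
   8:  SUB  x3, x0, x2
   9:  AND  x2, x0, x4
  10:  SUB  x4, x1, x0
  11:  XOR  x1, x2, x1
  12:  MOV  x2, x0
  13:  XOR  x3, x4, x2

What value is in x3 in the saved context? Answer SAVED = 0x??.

SAVED = 0xa5

after  0: x0=0x6f x1=0xa4 x2=0x2a x3=0xe5 x4=0xcf  N=0 Z=0
after  1: x0=0xef x1=0xa4 x2=0x2a x3=0xe5 x4=0xcf  N=1 Z=0
after  2: x0=0xef x1=0xa4 x2=0x2a x3=0xe5 x4=0xcf  N=1 Z=0
after  3: x0=0xcf x1=0xa4 x2=0x2a x3=0xe5 x4=0xcf  N=1 Z=0
after  4: x0=0xcf x1=0xa4 x2=0x2a x3=0xb4 x4=0xcf  N=1 Z=0
after  5: x0=0xcf x1=0xe5 x2=0x2a x3=0xb4 x4=0xcf  N=1 Z=0
after  6: x0=0xcf x1=0xe5 x2=0x2a x3=0xcf x4=0xcf  N=1 Z=0
after  7: x0=0xcf x1=0xe5 x2=0x2a x3=0xcf x4=0xcf  N=1 Z=0
after  8: x0=0xcf x1=0xe5 x2=0x2a x3=0xa5 x4=0xcf  N=1 Z=0
-- IRQ taken; context saved, return-PC = 9 --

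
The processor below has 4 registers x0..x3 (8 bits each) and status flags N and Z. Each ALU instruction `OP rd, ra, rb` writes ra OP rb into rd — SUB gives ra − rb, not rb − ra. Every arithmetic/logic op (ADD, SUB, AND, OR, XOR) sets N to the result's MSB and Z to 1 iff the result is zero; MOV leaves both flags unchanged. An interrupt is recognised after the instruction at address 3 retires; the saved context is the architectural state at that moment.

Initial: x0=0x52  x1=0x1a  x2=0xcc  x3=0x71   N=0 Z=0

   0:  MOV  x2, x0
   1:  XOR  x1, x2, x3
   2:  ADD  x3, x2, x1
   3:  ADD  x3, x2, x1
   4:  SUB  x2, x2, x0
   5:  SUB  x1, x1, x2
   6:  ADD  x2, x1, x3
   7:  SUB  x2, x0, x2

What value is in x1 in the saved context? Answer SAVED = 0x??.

after  0: x0=0x52 x1=0x1a x2=0x52 x3=0x71  N=0 Z=0
after  1: x0=0x52 x1=0x23 x2=0x52 x3=0x71  N=0 Z=0
after  2: x0=0x52 x1=0x23 x2=0x52 x3=0x75  N=0 Z=0
after  3: x0=0x52 x1=0x23 x2=0x52 x3=0x75  N=0 Z=0
-- IRQ taken; context saved, return-PC = 4 --

SAVED = 0x23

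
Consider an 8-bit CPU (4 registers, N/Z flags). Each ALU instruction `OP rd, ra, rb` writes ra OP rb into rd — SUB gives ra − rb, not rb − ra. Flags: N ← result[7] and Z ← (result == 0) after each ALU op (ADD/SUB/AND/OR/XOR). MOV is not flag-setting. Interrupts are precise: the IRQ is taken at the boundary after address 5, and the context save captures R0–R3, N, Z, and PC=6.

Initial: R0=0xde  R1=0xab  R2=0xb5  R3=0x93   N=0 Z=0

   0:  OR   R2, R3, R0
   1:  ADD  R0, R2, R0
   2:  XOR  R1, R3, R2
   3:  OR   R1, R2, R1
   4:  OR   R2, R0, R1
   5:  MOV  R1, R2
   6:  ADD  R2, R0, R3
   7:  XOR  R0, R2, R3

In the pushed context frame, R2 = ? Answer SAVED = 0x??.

after  0: R0=0xde R1=0xab R2=0xdf R3=0x93  N=1 Z=0
after  1: R0=0xbd R1=0xab R2=0xdf R3=0x93  N=1 Z=0
after  2: R0=0xbd R1=0x4c R2=0xdf R3=0x93  N=0 Z=0
after  3: R0=0xbd R1=0xdf R2=0xdf R3=0x93  N=1 Z=0
after  4: R0=0xbd R1=0xdf R2=0xff R3=0x93  N=1 Z=0
after  5: R0=0xbd R1=0xff R2=0xff R3=0x93  N=1 Z=0
-- IRQ taken; context saved, return-PC = 6 --

SAVED = 0xff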